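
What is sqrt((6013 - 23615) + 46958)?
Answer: 2*sqrt(7339) ≈ 171.34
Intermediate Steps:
sqrt((6013 - 23615) + 46958) = sqrt(-17602 + 46958) = sqrt(29356) = 2*sqrt(7339)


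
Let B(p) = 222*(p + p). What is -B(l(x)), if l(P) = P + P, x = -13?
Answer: 11544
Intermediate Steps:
l(P) = 2*P
B(p) = 444*p (B(p) = 222*(2*p) = 444*p)
-B(l(x)) = -444*2*(-13) = -444*(-26) = -1*(-11544) = 11544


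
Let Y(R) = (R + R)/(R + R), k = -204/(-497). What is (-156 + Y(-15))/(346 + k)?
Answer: -77035/172166 ≈ -0.44745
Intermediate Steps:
k = 204/497 (k = -204*(-1/497) = 204/497 ≈ 0.41046)
Y(R) = 1 (Y(R) = (2*R)/((2*R)) = (2*R)*(1/(2*R)) = 1)
(-156 + Y(-15))/(346 + k) = (-156 + 1)/(346 + 204/497) = -155/172166/497 = -155*497/172166 = -77035/172166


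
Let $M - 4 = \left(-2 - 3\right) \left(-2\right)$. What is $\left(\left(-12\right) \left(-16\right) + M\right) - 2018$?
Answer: $-1812$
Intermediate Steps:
$M = 14$ ($M = 4 + \left(-2 - 3\right) \left(-2\right) = 4 - -10 = 4 + 10 = 14$)
$\left(\left(-12\right) \left(-16\right) + M\right) - 2018 = \left(\left(-12\right) \left(-16\right) + 14\right) - 2018 = \left(192 + 14\right) - 2018 = 206 - 2018 = -1812$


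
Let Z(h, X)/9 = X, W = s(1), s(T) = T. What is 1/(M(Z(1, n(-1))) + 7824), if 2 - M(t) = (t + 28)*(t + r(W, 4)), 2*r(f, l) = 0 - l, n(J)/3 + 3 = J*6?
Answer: -1/44849 ≈ -2.2297e-5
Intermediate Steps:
n(J) = -9 + 18*J (n(J) = -9 + 3*(J*6) = -9 + 3*(6*J) = -9 + 18*J)
W = 1
Z(h, X) = 9*X
r(f, l) = -l/2 (r(f, l) = (0 - l)/2 = (-l)/2 = -l/2)
M(t) = 2 - (-2 + t)*(28 + t) (M(t) = 2 - (t + 28)*(t - ½*4) = 2 - (28 + t)*(t - 2) = 2 - (28 + t)*(-2 + t) = 2 - (-2 + t)*(28 + t))
1/(M(Z(1, n(-1))) + 7824) = 1/((58 - (9*(-9 + 18*(-1)))² - 234*(-9 + 18*(-1))) + 7824) = 1/((58 - (9*(-9 - 18))² - 234*(-9 - 18)) + 7824) = 1/((58 - (9*(-27))² - 234*(-27)) + 7824) = 1/((58 - 1*(-243)² - 26*(-243)) + 7824) = 1/((58 - 1*59049 + 6318) + 7824) = 1/((58 - 59049 + 6318) + 7824) = 1/(-52673 + 7824) = 1/(-44849) = -1/44849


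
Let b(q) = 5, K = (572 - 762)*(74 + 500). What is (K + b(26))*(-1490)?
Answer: 162491950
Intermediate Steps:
K = -109060 (K = -190*574 = -109060)
(K + b(26))*(-1490) = (-109060 + 5)*(-1490) = -109055*(-1490) = 162491950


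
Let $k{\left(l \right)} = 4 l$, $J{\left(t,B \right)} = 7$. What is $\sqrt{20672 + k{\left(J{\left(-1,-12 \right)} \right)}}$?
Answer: $30 \sqrt{23} \approx 143.88$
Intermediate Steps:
$\sqrt{20672 + k{\left(J{\left(-1,-12 \right)} \right)}} = \sqrt{20672 + 4 \cdot 7} = \sqrt{20672 + 28} = \sqrt{20700} = 30 \sqrt{23}$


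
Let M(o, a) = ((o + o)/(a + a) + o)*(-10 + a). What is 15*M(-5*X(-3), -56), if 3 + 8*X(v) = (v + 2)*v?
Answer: 0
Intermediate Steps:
X(v) = -3/8 + v*(2 + v)/8 (X(v) = -3/8 + ((v + 2)*v)/8 = -3/8 + ((2 + v)*v)/8 = -3/8 + (v*(2 + v))/8 = -3/8 + v*(2 + v)/8)
M(o, a) = (-10 + a)*(o + o/a) (M(o, a) = ((2*o)/((2*a)) + o)*(-10 + a) = ((2*o)*(1/(2*a)) + o)*(-10 + a) = (o/a + o)*(-10 + a) = (o + o/a)*(-10 + a) = (-10 + a)*(o + o/a))
15*M(-5*X(-3), -56) = 15*(-5*(-3/8 + (¼)*(-3) + (⅛)*(-3)²)*(-10 - 56*(-9 - 56))/(-56)) = 15*(-5*(-3/8 - ¾ + (⅛)*9)*(-1/56)*(-10 - 56*(-65))) = 15*(-5*(-3/8 - ¾ + 9/8)*(-1/56)*(-10 + 3640)) = 15*(-5*0*(-1/56)*3630) = 15*(0*(-1/56)*3630) = 15*0 = 0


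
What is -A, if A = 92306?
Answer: -92306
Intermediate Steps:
-A = -1*92306 = -92306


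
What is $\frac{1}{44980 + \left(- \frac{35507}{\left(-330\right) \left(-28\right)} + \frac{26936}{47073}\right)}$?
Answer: $\frac{11152680}{501611071211} \approx 2.2234 \cdot 10^{-5}$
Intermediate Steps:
$\frac{1}{44980 + \left(- \frac{35507}{\left(-330\right) \left(-28\right)} + \frac{26936}{47073}\right)} = \frac{1}{44980 + \left(- \frac{35507}{9240} + 26936 \cdot \frac{1}{47073}\right)} = \frac{1}{44980 + \left(\left(-35507\right) \frac{1}{9240} + \frac{2072}{3621}\right)} = \frac{1}{44980 + \left(- \frac{35507}{9240} + \frac{2072}{3621}\right)} = \frac{1}{44980 - \frac{36475189}{11152680}} = \frac{1}{\frac{501611071211}{11152680}} = \frac{11152680}{501611071211}$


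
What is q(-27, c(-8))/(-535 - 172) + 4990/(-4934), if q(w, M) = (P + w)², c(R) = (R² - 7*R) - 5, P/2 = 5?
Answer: -2476928/1744169 ≈ -1.4201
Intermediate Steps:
P = 10 (P = 2*5 = 10)
c(R) = -5 + R² - 7*R
q(w, M) = (10 + w)²
q(-27, c(-8))/(-535 - 172) + 4990/(-4934) = (10 - 27)²/(-535 - 172) + 4990/(-4934) = (-17)²/(-707) + 4990*(-1/4934) = 289*(-1/707) - 2495/2467 = -289/707 - 2495/2467 = -2476928/1744169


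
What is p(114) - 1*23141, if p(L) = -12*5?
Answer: -23201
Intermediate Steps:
p(L) = -60
p(114) - 1*23141 = -60 - 1*23141 = -60 - 23141 = -23201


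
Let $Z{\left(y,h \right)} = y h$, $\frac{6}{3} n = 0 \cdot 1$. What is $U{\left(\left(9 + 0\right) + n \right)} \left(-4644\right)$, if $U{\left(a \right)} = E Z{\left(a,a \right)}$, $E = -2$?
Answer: $752328$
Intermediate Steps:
$n = 0$ ($n = \frac{0 \cdot 1}{2} = \frac{1}{2} \cdot 0 = 0$)
$Z{\left(y,h \right)} = h y$
$U{\left(a \right)} = - 2 a^{2}$ ($U{\left(a \right)} = - 2 a a = - 2 a^{2}$)
$U{\left(\left(9 + 0\right) + n \right)} \left(-4644\right) = - 2 \left(\left(9 + 0\right) + 0\right)^{2} \left(-4644\right) = - 2 \left(9 + 0\right)^{2} \left(-4644\right) = - 2 \cdot 9^{2} \left(-4644\right) = \left(-2\right) 81 \left(-4644\right) = \left(-162\right) \left(-4644\right) = 752328$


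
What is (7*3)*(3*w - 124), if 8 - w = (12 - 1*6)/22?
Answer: -23289/11 ≈ -2117.2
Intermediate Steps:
w = 85/11 (w = 8 - (12 - 1*6)/22 = 8 - (12 - 6)/22 = 8 - 6/22 = 8 - 1*3/11 = 8 - 3/11 = 85/11 ≈ 7.7273)
(7*3)*(3*w - 124) = (7*3)*(3*(85/11) - 124) = 21*(255/11 - 124) = 21*(-1109/11) = -23289/11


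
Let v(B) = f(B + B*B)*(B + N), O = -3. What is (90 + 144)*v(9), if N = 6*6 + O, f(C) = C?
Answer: 884520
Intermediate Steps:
N = 33 (N = 6*6 - 3 = 36 - 3 = 33)
v(B) = (33 + B)*(B + B**2) (v(B) = (B + B*B)*(B + 33) = (B + B**2)*(33 + B) = (33 + B)*(B + B**2))
(90 + 144)*v(9) = (90 + 144)*(9*(1 + 9)*(33 + 9)) = 234*(9*10*42) = 234*3780 = 884520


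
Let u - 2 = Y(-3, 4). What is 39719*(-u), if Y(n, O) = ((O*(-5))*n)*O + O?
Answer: -9770874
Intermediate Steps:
Y(n, O) = O - 5*n*O² (Y(n, O) = ((-5*O)*n)*O + O = (-5*O*n)*O + O = -5*n*O² + O = O - 5*n*O²)
u = 246 (u = 2 + 4*(1 - 5*4*(-3)) = 2 + 4*(1 + 60) = 2 + 4*61 = 2 + 244 = 246)
39719*(-u) = 39719*(-1*246) = 39719*(-246) = -9770874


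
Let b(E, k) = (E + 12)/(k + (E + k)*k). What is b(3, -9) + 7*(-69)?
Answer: -1448/3 ≈ -482.67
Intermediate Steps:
b(E, k) = (12 + E)/(k + k*(E + k))
b(3, -9) + 7*(-69) = (12 + 3)/((-9)*(1 + 3 - 9)) + 7*(-69) = -⅑*15/(-5) - 483 = -⅑*(-⅕)*15 - 483 = ⅓ - 483 = -1448/3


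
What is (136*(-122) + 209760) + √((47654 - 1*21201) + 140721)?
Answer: 193168 + √167174 ≈ 1.9358e+5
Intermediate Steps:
(136*(-122) + 209760) + √((47654 - 1*21201) + 140721) = (-16592 + 209760) + √((47654 - 21201) + 140721) = 193168 + √(26453 + 140721) = 193168 + √167174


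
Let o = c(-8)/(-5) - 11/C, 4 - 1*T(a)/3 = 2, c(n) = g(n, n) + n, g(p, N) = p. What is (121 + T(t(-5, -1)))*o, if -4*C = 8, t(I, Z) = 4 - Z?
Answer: 11049/10 ≈ 1104.9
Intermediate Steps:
C = -2 (C = -¼*8 = -2)
c(n) = 2*n (c(n) = n + n = 2*n)
T(a) = 6 (T(a) = 12 - 3*2 = 12 - 6 = 6)
o = 87/10 (o = (2*(-8))/(-5) - 11/(-2) = -16*(-⅕) - 11*(-½) = 16/5 + 11/2 = 87/10 ≈ 8.7000)
(121 + T(t(-5, -1)))*o = (121 + 6)*(87/10) = 127*(87/10) = 11049/10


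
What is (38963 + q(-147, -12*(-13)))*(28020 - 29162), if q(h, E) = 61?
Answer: -44565408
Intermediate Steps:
(38963 + q(-147, -12*(-13)))*(28020 - 29162) = (38963 + 61)*(28020 - 29162) = 39024*(-1142) = -44565408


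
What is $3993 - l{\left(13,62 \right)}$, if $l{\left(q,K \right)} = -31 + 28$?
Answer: $3996$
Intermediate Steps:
$l{\left(q,K \right)} = -3$
$3993 - l{\left(13,62 \right)} = 3993 - -3 = 3993 + 3 = 3996$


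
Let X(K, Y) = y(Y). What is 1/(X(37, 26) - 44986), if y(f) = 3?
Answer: -1/44983 ≈ -2.2231e-5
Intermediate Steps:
X(K, Y) = 3
1/(X(37, 26) - 44986) = 1/(3 - 44986) = 1/(-44983) = -1/44983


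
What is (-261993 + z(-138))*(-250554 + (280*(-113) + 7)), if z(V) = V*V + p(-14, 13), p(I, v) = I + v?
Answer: 68557331650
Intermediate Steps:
z(V) = -1 + V**2 (z(V) = V*V + (-14 + 13) = V**2 - 1 = -1 + V**2)
(-261993 + z(-138))*(-250554 + (280*(-113) + 7)) = (-261993 + (-1 + (-138)**2))*(-250554 + (280*(-113) + 7)) = (-261993 + (-1 + 19044))*(-250554 + (-31640 + 7)) = (-261993 + 19043)*(-250554 - 31633) = -242950*(-282187) = 68557331650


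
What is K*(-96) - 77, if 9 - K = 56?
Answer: 4435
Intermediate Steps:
K = -47 (K = 9 - 1*56 = 9 - 56 = -47)
K*(-96) - 77 = -47*(-96) - 77 = 4512 - 77 = 4435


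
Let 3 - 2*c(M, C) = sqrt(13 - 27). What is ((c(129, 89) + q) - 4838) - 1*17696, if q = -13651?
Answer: -72367/2 - I*sqrt(14)/2 ≈ -36184.0 - 1.8708*I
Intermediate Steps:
c(M, C) = 3/2 - I*sqrt(14)/2 (c(M, C) = 3/2 - sqrt(13 - 27)/2 = 3/2 - I*sqrt(14)/2)
((c(129, 89) + q) - 4838) - 1*17696 = (((3/2 - I*sqrt(14)/2) - 13651) - 4838) - 1*17696 = ((-27299/2 - I*sqrt(14)/2) - 4838) - 17696 = (-36975/2 - I*sqrt(14)/2) - 17696 = -72367/2 - I*sqrt(14)/2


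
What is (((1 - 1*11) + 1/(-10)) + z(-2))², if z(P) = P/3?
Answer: 104329/900 ≈ 115.92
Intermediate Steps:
z(P) = P/3 (z(P) = P*(⅓) = P/3)
(((1 - 1*11) + 1/(-10)) + z(-2))² = (((1 - 1*11) + 1/(-10)) + (⅓)*(-2))² = (((1 - 11) - ⅒) - ⅔)² = ((-10 - ⅒) - ⅔)² = (-101/10 - ⅔)² = (-323/30)² = 104329/900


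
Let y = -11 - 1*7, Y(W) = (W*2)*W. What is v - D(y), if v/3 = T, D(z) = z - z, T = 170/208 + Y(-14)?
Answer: 122559/104 ≈ 1178.5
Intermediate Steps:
Y(W) = 2*W² (Y(W) = (2*W)*W = 2*W²)
y = -18 (y = -11 - 7 = -18)
T = 40853/104 (T = 170/208 + 2*(-14)² = 170*(1/208) + 2*196 = 85/104 + 392 = 40853/104 ≈ 392.82)
D(z) = 0
v = 122559/104 (v = 3*(40853/104) = 122559/104 ≈ 1178.5)
v - D(y) = 122559/104 - 1*0 = 122559/104 + 0 = 122559/104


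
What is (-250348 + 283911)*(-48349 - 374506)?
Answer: -14192282365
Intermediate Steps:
(-250348 + 283911)*(-48349 - 374506) = 33563*(-422855) = -14192282365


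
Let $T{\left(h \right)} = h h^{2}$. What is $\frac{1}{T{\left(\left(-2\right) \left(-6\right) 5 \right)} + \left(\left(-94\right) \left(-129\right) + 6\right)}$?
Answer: $\frac{1}{228132} \approx 4.3834 \cdot 10^{-6}$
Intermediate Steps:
$T{\left(h \right)} = h^{3}$
$\frac{1}{T{\left(\left(-2\right) \left(-6\right) 5 \right)} + \left(\left(-94\right) \left(-129\right) + 6\right)} = \frac{1}{\left(\left(-2\right) \left(-6\right) 5\right)^{3} + \left(\left(-94\right) \left(-129\right) + 6\right)} = \frac{1}{\left(12 \cdot 5\right)^{3} + \left(12126 + 6\right)} = \frac{1}{60^{3} + 12132} = \frac{1}{216000 + 12132} = \frac{1}{228132}$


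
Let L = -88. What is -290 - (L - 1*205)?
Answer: 3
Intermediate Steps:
-290 - (L - 1*205) = -290 - (-88 - 1*205) = -290 - (-88 - 205) = -290 - 1*(-293) = -290 + 293 = 3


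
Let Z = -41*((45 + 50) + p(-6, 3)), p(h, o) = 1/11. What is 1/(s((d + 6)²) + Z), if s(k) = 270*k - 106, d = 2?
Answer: 11/146028 ≈ 7.5328e-5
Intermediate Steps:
p(h, o) = 1/11
s(k) = -106 + 270*k
Z = -42886/11 (Z = -41*((45 + 50) + 1/11) = -41*(95 + 1/11) = -41*1046/11 = -42886/11 ≈ -3898.7)
1/(s((d + 6)²) + Z) = 1/((-106 + 270*(2 + 6)²) - 42886/11) = 1/((-106 + 270*8²) - 42886/11) = 1/((-106 + 270*64) - 42886/11) = 1/((-106 + 17280) - 42886/11) = 1/(17174 - 42886/11) = 1/(146028/11) = 11/146028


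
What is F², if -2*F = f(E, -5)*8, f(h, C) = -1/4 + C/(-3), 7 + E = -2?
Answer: 289/9 ≈ 32.111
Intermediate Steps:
E = -9 (E = -7 - 2 = -9)
f(h, C) = -¼ - C/3 (f(h, C) = -1*¼ + C*(-⅓) = -¼ - C/3)
F = -17/3 (F = -(-¼ - ⅓*(-5))*8/2 = -(-¼ + 5/3)*8/2 = -17*8/24 = -½*34/3 = -17/3 ≈ -5.6667)
F² = (-17/3)² = 289/9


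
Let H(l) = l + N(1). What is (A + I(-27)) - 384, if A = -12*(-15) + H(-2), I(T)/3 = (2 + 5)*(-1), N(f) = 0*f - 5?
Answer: -232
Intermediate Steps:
N(f) = -5 (N(f) = 0 - 5 = -5)
I(T) = -21 (I(T) = 3*((2 + 5)*(-1)) = 3*(7*(-1)) = 3*(-7) = -21)
H(l) = -5 + l (H(l) = l - 5 = -5 + l)
A = 173 (A = -12*(-15) + (-5 - 2) = 180 - 7 = 173)
(A + I(-27)) - 384 = (173 - 21) - 384 = 152 - 384 = -232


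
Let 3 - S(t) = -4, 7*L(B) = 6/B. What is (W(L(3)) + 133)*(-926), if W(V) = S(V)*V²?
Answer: -865810/7 ≈ -1.2369e+5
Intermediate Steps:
L(B) = 6/(7*B) (L(B) = (6/B)/7 = 6/(7*B))
S(t) = 7 (S(t) = 3 - 1*(-4) = 3 + 4 = 7)
W(V) = 7*V²
(W(L(3)) + 133)*(-926) = (7*((6/7)/3)² + 133)*(-926) = (7*((6/7)*(⅓))² + 133)*(-926) = (7*(2/7)² + 133)*(-926) = (7*(4/49) + 133)*(-926) = (4/7 + 133)*(-926) = (935/7)*(-926) = -865810/7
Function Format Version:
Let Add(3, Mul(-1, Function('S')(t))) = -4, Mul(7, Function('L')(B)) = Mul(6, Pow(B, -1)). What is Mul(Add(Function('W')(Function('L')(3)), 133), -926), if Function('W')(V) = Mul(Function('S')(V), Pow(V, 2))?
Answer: Rational(-865810, 7) ≈ -1.2369e+5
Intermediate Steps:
Function('L')(B) = Mul(Rational(6, 7), Pow(B, -1)) (Function('L')(B) = Mul(Rational(1, 7), Mul(6, Pow(B, -1))) = Mul(Rational(6, 7), Pow(B, -1)))
Function('S')(t) = 7 (Function('S')(t) = Add(3, Mul(-1, -4)) = Add(3, 4) = 7)
Function('W')(V) = Mul(7, Pow(V, 2))
Mul(Add(Function('W')(Function('L')(3)), 133), -926) = Mul(Add(Mul(7, Pow(Mul(Rational(6, 7), Pow(3, -1)), 2)), 133), -926) = Mul(Add(Mul(7, Pow(Mul(Rational(6, 7), Rational(1, 3)), 2)), 133), -926) = Mul(Add(Mul(7, Pow(Rational(2, 7), 2)), 133), -926) = Mul(Add(Mul(7, Rational(4, 49)), 133), -926) = Mul(Add(Rational(4, 7), 133), -926) = Mul(Rational(935, 7), -926) = Rational(-865810, 7)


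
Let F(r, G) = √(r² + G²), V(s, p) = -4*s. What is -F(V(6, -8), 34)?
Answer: -2*√433 ≈ -41.617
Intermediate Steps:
F(r, G) = √(G² + r²)
-F(V(6, -8), 34) = -√(34² + (-4*6)²) = -√(1156 + (-24)²) = -√(1156 + 576) = -√1732 = -2*√433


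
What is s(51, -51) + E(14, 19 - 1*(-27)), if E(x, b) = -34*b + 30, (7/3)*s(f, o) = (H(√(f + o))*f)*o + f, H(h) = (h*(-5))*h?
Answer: -10585/7 ≈ -1512.1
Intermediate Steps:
H(h) = -5*h² (H(h) = (-5*h)*h = -5*h²)
s(f, o) = 3*f/7 + 3*f*o*(-5*f - 5*o)/7 (s(f, o) = 3*(((-(5*f + 5*o))*f)*o + f)/7 = 3*(((-5*(f + o))*f)*o + f)/7 = 3*(((-5*f - 5*o)*f)*o + f)/7 = 3*((f*(-5*f - 5*o))*o + f)/7 = 3*(f*o*(-5*f - 5*o) + f)/7 = 3*(f + f*o*(-5*f - 5*o))/7 = 3*f/7 + 3*f*o*(-5*f - 5*o)/7)
E(x, b) = 30 - 34*b
s(51, -51) + E(14, 19 - 1*(-27)) = (3/7)*51*(1 - 5*(-51)*(51 - 51)) + (30 - 34*(19 - 1*(-27))) = (3/7)*51*(1 - 5*(-51)*0) + (30 - 34*(19 + 27)) = (3/7)*51*(1 + 0) + (30 - 34*46) = (3/7)*51*1 + (30 - 1564) = 153/7 - 1534 = -10585/7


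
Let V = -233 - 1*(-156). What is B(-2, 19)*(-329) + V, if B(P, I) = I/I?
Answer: -406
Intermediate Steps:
B(P, I) = 1
V = -77 (V = -233 + 156 = -77)
B(-2, 19)*(-329) + V = 1*(-329) - 77 = -329 - 77 = -406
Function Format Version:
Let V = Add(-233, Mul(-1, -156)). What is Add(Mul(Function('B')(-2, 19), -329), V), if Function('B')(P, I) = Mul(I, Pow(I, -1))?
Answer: -406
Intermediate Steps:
Function('B')(P, I) = 1
V = -77 (V = Add(-233, 156) = -77)
Add(Mul(Function('B')(-2, 19), -329), V) = Add(Mul(1, -329), -77) = Add(-329, -77) = -406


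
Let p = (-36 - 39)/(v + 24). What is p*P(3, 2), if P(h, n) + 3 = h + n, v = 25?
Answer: -150/49 ≈ -3.0612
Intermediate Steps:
p = -75/49 (p = (-36 - 39)/(25 + 24) = -75/49 ≈ -1.5306)
P(h, n) = -3 + h + n (P(h, n) = -3 + (h + n) = -3 + h + n)
p*P(3, 2) = -75*(-3 + 3 + 2)/49 = -75/49*2 = -150/49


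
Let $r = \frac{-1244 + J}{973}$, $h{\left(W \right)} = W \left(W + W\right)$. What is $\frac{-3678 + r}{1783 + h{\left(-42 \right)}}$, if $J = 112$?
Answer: $- \frac{3579826}{5167603} \approx -0.69274$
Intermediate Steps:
$h{\left(W \right)} = 2 W^{2}$ ($h{\left(W \right)} = W 2 W = 2 W^{2}$)
$r = - \frac{1132}{973}$ ($r = \frac{-1244 + 112}{973} = \left(-1132\right) \frac{1}{973} = - \frac{1132}{973} \approx -1.1634$)
$\frac{-3678 + r}{1783 + h{\left(-42 \right)}} = \frac{-3678 - \frac{1132}{973}}{1783 + 2 \left(-42\right)^{2}} = - \frac{3579826}{973 \left(1783 + 2 \cdot 1764\right)} = - \frac{3579826}{973 \left(1783 + 3528\right)} = - \frac{3579826}{973 \cdot 5311} = \left(- \frac{3579826}{973}\right) \frac{1}{5311} = - \frac{3579826}{5167603}$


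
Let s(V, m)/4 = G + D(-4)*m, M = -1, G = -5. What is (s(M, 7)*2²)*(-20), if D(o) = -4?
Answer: 10560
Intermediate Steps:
s(V, m) = -20 - 16*m (s(V, m) = 4*(-5 - 4*m) = -20 - 16*m)
(s(M, 7)*2²)*(-20) = ((-20 - 16*7)*2²)*(-20) = ((-20 - 112)*4)*(-20) = -132*4*(-20) = -528*(-20) = 10560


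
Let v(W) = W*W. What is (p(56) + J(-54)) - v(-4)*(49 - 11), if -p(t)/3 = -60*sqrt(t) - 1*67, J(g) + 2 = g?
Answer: -463 + 360*sqrt(14) ≈ 884.00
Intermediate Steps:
v(W) = W**2
J(g) = -2 + g
p(t) = 201 + 180*sqrt(t) (p(t) = -3*(-60*sqrt(t) - 1*67) = -3*(-60*sqrt(t) - 67) = -3*(-67 - 60*sqrt(t)) = 201 + 180*sqrt(t))
(p(56) + J(-54)) - v(-4)*(49 - 11) = ((201 + 180*sqrt(56)) + (-2 - 54)) - (-4)**2*(49 - 11) = ((201 + 180*(2*sqrt(14))) - 56) - 16*38 = ((201 + 360*sqrt(14)) - 56) - 1*608 = (145 + 360*sqrt(14)) - 608 = -463 + 360*sqrt(14)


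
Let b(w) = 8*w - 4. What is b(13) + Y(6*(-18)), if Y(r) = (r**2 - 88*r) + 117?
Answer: 21385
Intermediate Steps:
b(w) = -4 + 8*w
Y(r) = 117 + r**2 - 88*r
b(13) + Y(6*(-18)) = (-4 + 8*13) + (117 + (6*(-18))**2 - 528*(-18)) = (-4 + 104) + (117 + (-108)**2 - 88*(-108)) = 100 + (117 + 11664 + 9504) = 100 + 21285 = 21385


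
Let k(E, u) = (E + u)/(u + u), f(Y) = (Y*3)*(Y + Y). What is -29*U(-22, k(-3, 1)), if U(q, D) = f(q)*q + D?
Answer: 1852781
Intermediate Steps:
f(Y) = 6*Y² (f(Y) = (3*Y)*(2*Y) = 6*Y²)
k(E, u) = (E + u)/(2*u) (k(E, u) = (E + u)/((2*u)) = (E + u)*(1/(2*u)) = (E + u)/(2*u))
U(q, D) = D + 6*q³ (U(q, D) = (6*q²)*q + D = 6*q³ + D = D + 6*q³)
-29*U(-22, k(-3, 1)) = -29*((½)*(-3 + 1)/1 + 6*(-22)³) = -29*((½)*1*(-2) + 6*(-10648)) = -29*(-1 - 63888) = -29*(-63889) = 1852781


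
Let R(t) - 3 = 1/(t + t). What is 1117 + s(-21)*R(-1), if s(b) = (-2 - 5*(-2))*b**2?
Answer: 9937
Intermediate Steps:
s(b) = 8*b**2 (s(b) = (-2 + 10)*b**2 = 8*b**2)
R(t) = 3 + 1/(2*t) (R(t) = 3 + 1/(t + t) = 3 + 1/(2*t))
1117 + s(-21)*R(-1) = 1117 + (8*(-21)**2)*(3 + (1/2)/(-1)) = 1117 + (8*441)*(3 + (1/2)*(-1)) = 1117 + 3528*(3 - 1/2) = 1117 + 3528*(5/2) = 1117 + 8820 = 9937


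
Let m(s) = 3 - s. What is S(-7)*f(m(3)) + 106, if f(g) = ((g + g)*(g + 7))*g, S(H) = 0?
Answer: 106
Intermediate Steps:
f(g) = 2*g²*(7 + g) (f(g) = ((2*g)*(7 + g))*g = (2*g*(7 + g))*g = 2*g²*(7 + g))
S(-7)*f(m(3)) + 106 = 0*(2*(3 - 1*3)²*(7 + (3 - 1*3))) + 106 = 0*(2*(3 - 3)²*(7 + (3 - 3))) + 106 = 0*(2*0²*(7 + 0)) + 106 = 0*(2*0*7) + 106 = 0*0 + 106 = 0 + 106 = 106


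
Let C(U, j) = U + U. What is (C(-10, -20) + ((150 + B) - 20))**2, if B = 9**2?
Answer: 36481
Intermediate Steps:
C(U, j) = 2*U
B = 81
(C(-10, -20) + ((150 + B) - 20))**2 = (2*(-10) + ((150 + 81) - 20))**2 = (-20 + (231 - 20))**2 = (-20 + 211)**2 = 191**2 = 36481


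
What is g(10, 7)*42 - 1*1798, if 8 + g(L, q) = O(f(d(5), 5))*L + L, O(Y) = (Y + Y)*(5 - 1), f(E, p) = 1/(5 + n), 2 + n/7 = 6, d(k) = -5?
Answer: -17734/11 ≈ -1612.2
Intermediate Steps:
n = 28 (n = -14 + 7*6 = -14 + 42 = 28)
f(E, p) = 1/33 (f(E, p) = 1/(5 + 28) = 1/33)
O(Y) = 8*Y (O(Y) = (2*Y)*4 = 8*Y)
g(L, q) = -8 + 41*L/33 (g(L, q) = -8 + ((8*(1/33))*L + L) = -8 + (8*L/33 + L) = -8 + 41*L/33)
g(10, 7)*42 - 1*1798 = (-8 + (41/33)*10)*42 - 1*1798 = (-8 + 410/33)*42 - 1798 = (146/33)*42 - 1798 = 2044/11 - 1798 = -17734/11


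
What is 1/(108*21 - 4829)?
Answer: -1/2561 ≈ -0.00039047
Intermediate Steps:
1/(108*21 - 4829) = 1/(2268 - 4829) = 1/(-2561) = -1/2561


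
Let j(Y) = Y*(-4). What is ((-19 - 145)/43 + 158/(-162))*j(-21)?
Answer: -467068/1161 ≈ -402.30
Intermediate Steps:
j(Y) = -4*Y
((-19 - 145)/43 + 158/(-162))*j(-21) = ((-19 - 145)/43 + 158/(-162))*(-4*(-21)) = (-164*1/43 + 158*(-1/162))*84 = (-164/43 - 79/81)*84 = -16681/3483*84 = -467068/1161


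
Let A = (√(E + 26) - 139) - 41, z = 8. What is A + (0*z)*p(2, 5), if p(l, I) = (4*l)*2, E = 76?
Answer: -180 + √102 ≈ -169.90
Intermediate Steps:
p(l, I) = 8*l
A = -180 + √102 (A = (√(76 + 26) - 139) - 41 = (√102 - 139) - 41 = (-139 + √102) - 41 = -180 + √102 ≈ -169.90)
A + (0*z)*p(2, 5) = (-180 + √102) + (0*8)*(8*2) = (-180 + √102) + 0*16 = (-180 + √102) + 0 = -180 + √102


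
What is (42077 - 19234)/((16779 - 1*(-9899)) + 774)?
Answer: 22843/27452 ≈ 0.83211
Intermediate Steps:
(42077 - 19234)/((16779 - 1*(-9899)) + 774) = 22843/((16779 + 9899) + 774) = 22843/(26678 + 774) = 22843/27452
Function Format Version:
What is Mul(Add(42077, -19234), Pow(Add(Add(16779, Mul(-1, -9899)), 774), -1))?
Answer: Rational(22843, 27452) ≈ 0.83211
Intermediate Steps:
Mul(Add(42077, -19234), Pow(Add(Add(16779, Mul(-1, -9899)), 774), -1)) = Mul(22843, Pow(Add(Add(16779, 9899), 774), -1)) = Mul(22843, Pow(Add(26678, 774), -1)) = Mul(22843, Pow(27452, -1)) = Mul(22843, Rational(1, 27452)) = Rational(22843, 27452)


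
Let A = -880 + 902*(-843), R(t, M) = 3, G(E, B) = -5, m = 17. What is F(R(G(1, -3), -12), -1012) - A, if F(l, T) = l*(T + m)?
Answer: 758281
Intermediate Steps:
A = -761266 (A = -880 - 760386 = -761266)
F(l, T) = l*(17 + T) (F(l, T) = l*(T + 17) = l*(17 + T))
F(R(G(1, -3), -12), -1012) - A = 3*(17 - 1012) - 1*(-761266) = 3*(-995) + 761266 = -2985 + 761266 = 758281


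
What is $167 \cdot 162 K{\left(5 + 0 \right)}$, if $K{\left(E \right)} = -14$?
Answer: $-378756$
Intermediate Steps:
$167 \cdot 162 K{\left(5 + 0 \right)} = 167 \cdot 162 \left(-14\right) = 27054 \left(-14\right) = -378756$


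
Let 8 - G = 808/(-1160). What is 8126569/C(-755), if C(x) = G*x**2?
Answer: 235670501/143760305 ≈ 1.6393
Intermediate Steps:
G = 1261/145 (G = 8 - 808/(-1160) = 8 - 808*(-1)/1160 = 8 - 1*(-101/145) = 8 + 101/145 = 1261/145 ≈ 8.6965)
C(x) = 1261*x**2/145
8126569/C(-755) = 8126569/(((1261/145)*(-755)**2)) = 8126569/(((1261/145)*570025)) = 8126569/(143760305/29) = 8126569*(29/143760305) = 235670501/143760305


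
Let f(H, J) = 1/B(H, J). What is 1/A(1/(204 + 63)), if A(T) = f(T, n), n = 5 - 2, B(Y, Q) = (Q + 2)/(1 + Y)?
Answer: 1335/268 ≈ 4.9813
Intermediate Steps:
B(Y, Q) = (2 + Q)/(1 + Y)
n = 3
f(H, J) = (1 + H)/(2 + J) (f(H, J) = 1/((2 + J)/(1 + H)) = (1 + H)/(2 + J))
A(T) = ⅕ + T/5 (A(T) = (1 + T)/(2 + 3) = (1 + T)/5 = ⅕ + T/5)
1/A(1/(204 + 63)) = 1/(⅕ + 1/(5*(204 + 63))) = 1/(⅕ + (⅕)/267) = 1/(⅕ + (⅕)*(1/267)) = 1/(⅕ + 1/1335) = 1/(268/1335) = 1335/268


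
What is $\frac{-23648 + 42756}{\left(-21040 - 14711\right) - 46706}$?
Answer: $- \frac{19108}{82457} \approx -0.23173$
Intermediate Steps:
$\frac{-23648 + 42756}{\left(-21040 - 14711\right) - 46706} = \frac{19108}{-35751 - 46706} = \frac{19108}{-82457} = 19108 \left(- \frac{1}{82457}\right) = - \frac{19108}{82457}$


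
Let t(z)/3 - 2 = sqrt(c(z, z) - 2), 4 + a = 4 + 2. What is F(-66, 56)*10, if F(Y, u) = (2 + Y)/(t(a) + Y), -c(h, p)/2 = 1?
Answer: 3200/303 + 320*I/303 ≈ 10.561 + 1.0561*I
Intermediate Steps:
a = 2 (a = -4 + (4 + 2) = -4 + 6 = 2)
c(h, p) = -2 (c(h, p) = -2*1 = -2)
t(z) = 6 + 6*I (t(z) = 6 + 3*sqrt(-2 - 2) = 6 + 3*sqrt(-4) = 6 + 3*(2*I) = 6 + 6*I)
F(Y, u) = (2 + Y)/(6 + Y + 6*I) (F(Y, u) = (2 + Y)/((6 + 6*I) + Y) = (2 + Y)/(6 + Y + 6*I))
F(-66, 56)*10 = ((2 - 66)/(6 - 66 + 6*I))*10 = (-64/(-60 + 6*I))*10 = (((-60 - 6*I)/3636)*(-64))*10 = -16*(-60 - 6*I)/909*10 = -160*(-60 - 6*I)/909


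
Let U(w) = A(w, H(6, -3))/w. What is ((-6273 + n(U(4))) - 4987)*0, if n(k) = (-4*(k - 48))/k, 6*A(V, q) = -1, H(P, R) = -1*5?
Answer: 0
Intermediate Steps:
H(P, R) = -5
A(V, q) = -1/6 (A(V, q) = (1/6)*(-1) = -1/6)
U(w) = -1/(6*w)
n(k) = (192 - 4*k)/k (n(k) = (-4*(-48 + k))/k = (192 - 4*k)/k)
((-6273 + n(U(4))) - 4987)*0 = ((-6273 + (-4 + 192/((-1/6/4)))) - 4987)*0 = ((-6273 + (-4 + 192/((-1/6*1/4)))) - 4987)*0 = ((-6273 + (-4 + 192/(-1/24))) - 4987)*0 = ((-6273 + (-4 + 192*(-24))) - 4987)*0 = ((-6273 + (-4 - 4608)) - 4987)*0 = ((-6273 - 4612) - 4987)*0 = (-10885 - 4987)*0 = -15872*0 = 0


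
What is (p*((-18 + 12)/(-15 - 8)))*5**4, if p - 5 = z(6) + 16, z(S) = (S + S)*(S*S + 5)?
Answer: 1923750/23 ≈ 83641.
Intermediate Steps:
z(S) = 2*S*(5 + S**2) (z(S) = (2*S)*(S**2 + 5) = (2*S)*(5 + S**2) = 2*S*(5 + S**2))
p = 513 (p = 5 + (2*6*(5 + 6**2) + 16) = 5 + (2*6*(5 + 36) + 16) = 5 + (2*6*41 + 16) = 5 + (492 + 16) = 5 + 508 = 513)
(p*((-18 + 12)/(-15 - 8)))*5**4 = (513*((-18 + 12)/(-15 - 8)))*5**4 = (513*(-6/(-23)))*625 = (513*(-6*(-1/23)))*625 = (513*(6/23))*625 = (3078/23)*625 = 1923750/23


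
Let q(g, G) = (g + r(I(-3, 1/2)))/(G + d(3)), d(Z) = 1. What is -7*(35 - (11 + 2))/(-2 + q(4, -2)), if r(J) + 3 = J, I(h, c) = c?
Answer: 44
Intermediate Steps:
r(J) = -3 + J
q(g, G) = (-5/2 + g)/(1 + G) (q(g, G) = (g + (-3 + 1/2))/(G + 1) = (g + (-3 + ½))/(1 + G) = (g - 5/2)/(1 + G) = (-5/2 + g)/(1 + G))
-7*(35 - (11 + 2))/(-2 + q(4, -2)) = -7*(35 - (11 + 2))/(-2 + (-5/2 + 4)/(1 - 2)) = -7*(35 - 1*13)/(-2 + (3/2)/(-1)) = -7*(35 - 13)/(-2 - 1*3/2) = -154/(-2 - 3/2) = -154/(-7/2) = -154*(-2)/7 = -7*(-44/7) = 44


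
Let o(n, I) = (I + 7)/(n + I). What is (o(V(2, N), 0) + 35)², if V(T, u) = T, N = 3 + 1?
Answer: 5929/4 ≈ 1482.3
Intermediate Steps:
N = 4
o(n, I) = (7 + I)/(I + n)
(o(V(2, N), 0) + 35)² = ((7 + 0)/(0 + 2) + 35)² = (7/2 + 35)² = (77/2)² = 5929/4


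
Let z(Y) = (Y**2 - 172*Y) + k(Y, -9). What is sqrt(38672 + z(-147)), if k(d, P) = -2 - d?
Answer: sqrt(85710) ≈ 292.76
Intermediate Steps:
z(Y) = -2 + Y**2 - 173*Y (z(Y) = (Y**2 - 172*Y) + (-2 - Y) = -2 + Y**2 - 173*Y)
sqrt(38672 + z(-147)) = sqrt(38672 + (-2 + (-147)**2 - 173*(-147))) = sqrt(38672 + (-2 + 21609 + 25431)) = sqrt(38672 + 47038) = sqrt(85710)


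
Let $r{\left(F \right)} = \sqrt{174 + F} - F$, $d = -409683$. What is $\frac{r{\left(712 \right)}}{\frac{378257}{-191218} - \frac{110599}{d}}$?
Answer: $\frac{55777199892528}{133816942949} - \frac{78338763894 \sqrt{886}}{133816942949} \approx 399.39$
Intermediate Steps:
$\frac{r{\left(712 \right)}}{\frac{378257}{-191218} - \frac{110599}{d}} = \frac{\sqrt{174 + 712} - 712}{\frac{378257}{-191218} - \frac{110599}{-409683}} = \frac{\sqrt{886} - 712}{378257 \left(- \frac{1}{191218}\right) - - \frac{110599}{409683}} = \frac{-712 + \sqrt{886}}{- \frac{378257}{191218} + \frac{110599}{409683}} = \frac{-712 + \sqrt{886}}{- \frac{133816942949}{78338763894}} = \left(-712 + \sqrt{886}\right) \left(- \frac{78338763894}{133816942949}\right) = \frac{55777199892528}{133816942949} - \frac{78338763894 \sqrt{886}}{133816942949}$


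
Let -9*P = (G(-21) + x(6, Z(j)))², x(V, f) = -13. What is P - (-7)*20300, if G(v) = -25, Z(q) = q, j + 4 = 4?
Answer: 1277456/9 ≈ 1.4194e+5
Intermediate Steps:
j = 0 (j = -4 + 4 = 0)
P = -1444/9 (P = -(-25 - 13)²/9 = -⅑*(-38)² = -⅑*1444 = -1444/9 ≈ -160.44)
P - (-7)*20300 = -1444/9 - (-7)*20300 = -1444/9 - 1*(-142100) = -1444/9 + 142100 = 1277456/9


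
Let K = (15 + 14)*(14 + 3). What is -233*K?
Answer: -114869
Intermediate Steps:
K = 493 (K = 29*17 = 493)
-233*K = -233*493 = -114869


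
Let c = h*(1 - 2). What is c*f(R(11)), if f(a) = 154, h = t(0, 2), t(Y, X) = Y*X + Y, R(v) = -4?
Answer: 0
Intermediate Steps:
t(Y, X) = Y + X*Y (t(Y, X) = X*Y + Y = Y + X*Y)
h = 0 (h = 0*(1 + 2) = 0*3 = 0)
c = 0 (c = 0*(1 - 2) = 0*(-1) = 0)
c*f(R(11)) = 0*154 = 0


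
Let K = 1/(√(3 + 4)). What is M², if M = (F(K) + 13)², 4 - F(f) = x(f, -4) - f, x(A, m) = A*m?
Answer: 4396604/49 + 696320*√7/49 ≈ 1.2732e+5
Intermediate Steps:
K = √7/7 (K = 1/(√7) = √7/7 ≈ 0.37796)
F(f) = 4 + 5*f (F(f) = 4 - (f*(-4) - f) = 4 - (-4*f - f) = 4 - (-5)*f = 4 + 5*f)
M = (17 + 5*√7/7)² (M = ((4 + 5*(√7/7)) + 13)² = ((4 + 5*√7/7) + 13)² = (17 + 5*√7/7)² ≈ 356.83)
M² = (2048/7 + 170*√7/7)²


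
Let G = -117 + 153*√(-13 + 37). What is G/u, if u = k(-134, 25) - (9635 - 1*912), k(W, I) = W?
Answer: 117/8857 - 18*√6/521 ≈ -0.071417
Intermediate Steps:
G = -117 + 306*√6 (G = -117 + 153*√24 = -117 + 153*(2*√6) = -117 + 306*√6 ≈ 632.54)
u = -8857 (u = -134 - (9635 - 1*912) = -134 - (9635 - 912) = -134 - 1*8723 = -134 - 8723 = -8857)
G/u = (-117 + 306*√6)/(-8857) = (-117 + 306*√6)*(-1/8857) = 117/8857 - 18*√6/521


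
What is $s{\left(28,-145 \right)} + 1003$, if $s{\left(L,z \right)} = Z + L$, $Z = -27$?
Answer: $1004$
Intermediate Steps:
$s{\left(L,z \right)} = -27 + L$
$s{\left(28,-145 \right)} + 1003 = \left(-27 + 28\right) + 1003 = 1 + 1003 = 1004$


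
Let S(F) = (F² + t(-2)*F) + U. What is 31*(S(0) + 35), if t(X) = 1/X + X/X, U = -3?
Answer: 992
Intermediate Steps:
t(X) = 1 + 1/X (t(X) = 1/X + 1 = 1 + 1/X)
S(F) = -3 + F² + F/2 (S(F) = (F² + ((1 - 2)/(-2))*F) - 3 = (F² + (-½*(-1))*F) - 3 = (F² + F/2) - 3 = -3 + F² + F/2)
31*(S(0) + 35) = 31*((-3 + 0² + (½)*0) + 35) = 31*((-3 + 0 + 0) + 35) = 31*(-3 + 35) = 31*32 = 992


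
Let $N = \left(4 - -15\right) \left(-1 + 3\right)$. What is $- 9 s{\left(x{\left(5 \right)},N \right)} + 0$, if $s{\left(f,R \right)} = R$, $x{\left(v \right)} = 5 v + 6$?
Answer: $-342$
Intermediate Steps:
$x{\left(v \right)} = 6 + 5 v$
$N = 38$ ($N = \left(4 + 15\right) 2 = 19 \cdot 2 = 38$)
$- 9 s{\left(x{\left(5 \right)},N \right)} + 0 = \left(-9\right) 38 + 0 = -342 + 0 = -342$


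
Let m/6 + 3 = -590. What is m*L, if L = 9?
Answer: -32022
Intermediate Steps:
m = -3558 (m = -18 + 6*(-590) = -18 - 3540 = -3558)
m*L = -3558*9 = -32022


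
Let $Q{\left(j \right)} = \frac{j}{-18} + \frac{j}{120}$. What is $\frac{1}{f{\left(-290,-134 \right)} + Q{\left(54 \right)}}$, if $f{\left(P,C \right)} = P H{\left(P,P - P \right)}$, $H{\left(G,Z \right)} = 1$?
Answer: $- \frac{20}{5851} \approx -0.0034182$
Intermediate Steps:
$Q{\left(j \right)} = - \frac{17 j}{360}$ ($Q{\left(j \right)} = j \left(- \frac{1}{18}\right) + j \frac{1}{120} = - \frac{j}{18} + \frac{j}{120} = - \frac{17 j}{360}$)
$f{\left(P,C \right)} = P$ ($f{\left(P,C \right)} = P 1 = P$)
$\frac{1}{f{\left(-290,-134 \right)} + Q{\left(54 \right)}} = \frac{1}{-290 - \frac{51}{20}} = \frac{1}{- \frac{5851}{20}} = - \frac{20}{5851}$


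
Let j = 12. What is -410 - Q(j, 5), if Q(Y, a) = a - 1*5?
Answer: -410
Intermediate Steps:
Q(Y, a) = -5 + a (Q(Y, a) = a - 5 = -5 + a)
-410 - Q(j, 5) = -410 - (-5 + 5) = -410 - 1*0 = -410 + 0 = -410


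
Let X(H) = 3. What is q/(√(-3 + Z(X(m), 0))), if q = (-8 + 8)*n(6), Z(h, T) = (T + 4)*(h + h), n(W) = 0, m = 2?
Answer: 0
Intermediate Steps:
Z(h, T) = 2*h*(4 + T) (Z(h, T) = (4 + T)*(2*h) = 2*h*(4 + T))
q = 0 (q = (-8 + 8)*0 = 0*0 = 0)
q/(√(-3 + Z(X(m), 0))) = 0/(√(-3 + 2*3*(4 + 0))) = 0/(√(-3 + 2*3*4)) = 0/(√(-3 + 24)) = 0/(√21) = 0*(√21/21) = 0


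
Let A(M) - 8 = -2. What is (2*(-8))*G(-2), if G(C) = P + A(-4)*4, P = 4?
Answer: -448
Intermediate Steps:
A(M) = 6 (A(M) = 8 - 2 = 6)
G(C) = 28 (G(C) = 4 + 6*4 = 4 + 24 = 28)
(2*(-8))*G(-2) = (2*(-8))*28 = -16*28 = -448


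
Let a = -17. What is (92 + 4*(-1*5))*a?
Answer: -1224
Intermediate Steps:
(92 + 4*(-1*5))*a = (92 + 4*(-1*5))*(-17) = (92 + 4*(-5))*(-17) = (92 - 20)*(-17) = 72*(-17) = -1224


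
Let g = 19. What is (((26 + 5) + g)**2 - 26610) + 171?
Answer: -23939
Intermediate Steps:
(((26 + 5) + g)**2 - 26610) + 171 = (((26 + 5) + 19)**2 - 26610) + 171 = ((31 + 19)**2 - 26610) + 171 = (50**2 - 26610) + 171 = (2500 - 26610) + 171 = -24110 + 171 = -23939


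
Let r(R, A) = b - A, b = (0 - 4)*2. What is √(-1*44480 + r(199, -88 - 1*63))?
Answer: I*√44337 ≈ 210.56*I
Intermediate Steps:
b = -8 (b = -4*2 = -8)
r(R, A) = -8 - A
√(-1*44480 + r(199, -88 - 1*63)) = √(-1*44480 + (-8 - (-88 - 1*63))) = √(-44480 + (-8 - (-88 - 63))) = √(-44480 + (-8 - 1*(-151))) = √(-44480 + (-8 + 151)) = √(-44480 + 143) = √(-44337) = I*√44337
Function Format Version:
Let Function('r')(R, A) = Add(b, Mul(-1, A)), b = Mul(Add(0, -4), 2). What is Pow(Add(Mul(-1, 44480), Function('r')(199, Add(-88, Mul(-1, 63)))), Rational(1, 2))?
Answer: Mul(I, Pow(44337, Rational(1, 2))) ≈ Mul(210.56, I)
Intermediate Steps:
b = -8 (b = Mul(-4, 2) = -8)
Function('r')(R, A) = Add(-8, Mul(-1, A))
Pow(Add(Mul(-1, 44480), Function('r')(199, Add(-88, Mul(-1, 63)))), Rational(1, 2)) = Pow(Add(Mul(-1, 44480), Add(-8, Mul(-1, Add(-88, Mul(-1, 63))))), Rational(1, 2)) = Pow(Add(-44480, Add(-8, Mul(-1, Add(-88, -63)))), Rational(1, 2)) = Pow(Add(-44480, Add(-8, Mul(-1, -151))), Rational(1, 2)) = Pow(Add(-44480, Add(-8, 151)), Rational(1, 2)) = Pow(Add(-44480, 143), Rational(1, 2)) = Pow(-44337, Rational(1, 2)) = Mul(I, Pow(44337, Rational(1, 2)))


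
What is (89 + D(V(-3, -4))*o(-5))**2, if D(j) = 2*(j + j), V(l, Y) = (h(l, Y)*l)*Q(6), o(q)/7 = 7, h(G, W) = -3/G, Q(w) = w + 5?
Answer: 40691641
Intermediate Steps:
Q(w) = 5 + w
o(q) = 49 (o(q) = 7*7 = 49)
V(l, Y) = -33 (V(l, Y) = ((-3/l)*l)*(5 + 6) = -3*11 = -33)
D(j) = 4*j (D(j) = 2*(2*j) = 4*j)
(89 + D(V(-3, -4))*o(-5))**2 = (89 + (4*(-33))*49)**2 = (89 - 132*49)**2 = (89 - 6468)**2 = (-6379)**2 = 40691641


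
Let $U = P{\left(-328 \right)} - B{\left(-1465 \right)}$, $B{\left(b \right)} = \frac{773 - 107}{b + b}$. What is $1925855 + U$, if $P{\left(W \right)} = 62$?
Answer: $\frac{2821468738}{1465} \approx 1.9259 \cdot 10^{6}$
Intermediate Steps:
$B{\left(b \right)} = \frac{333}{b}$ ($B{\left(b \right)} = \frac{666}{2 b} = 666 \frac{1}{2 b} = \frac{333}{b}$)
$U = \frac{91163}{1465}$ ($U = 62 - \frac{333}{-1465} = 62 - 333 \left(- \frac{1}{1465}\right) = 62 - - \frac{333}{1465} = 62 + \frac{333}{1465} = \frac{91163}{1465} \approx 62.227$)
$1925855 + U = 1925855 + \frac{91163}{1465} = \frac{2821468738}{1465}$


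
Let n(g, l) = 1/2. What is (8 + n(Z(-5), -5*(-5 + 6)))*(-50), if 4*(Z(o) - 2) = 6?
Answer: -425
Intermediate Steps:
Z(o) = 7/2 (Z(o) = 2 + (¼)*6 = 2 + 3/2 = 7/2)
n(g, l) = ½
(8 + n(Z(-5), -5*(-5 + 6)))*(-50) = (8 + ½)*(-50) = (17/2)*(-50) = -425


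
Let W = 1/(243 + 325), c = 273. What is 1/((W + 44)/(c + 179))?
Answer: 256736/24993 ≈ 10.272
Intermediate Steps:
W = 1/568 ≈ 0.0017606
1/((W + 44)/(c + 179)) = 1/((1/568 + 44)/(273 + 179)) = 1/((24993/568)/452) = 1/((24993/568)*(1/452)) = 1/(24993/256736) = 256736/24993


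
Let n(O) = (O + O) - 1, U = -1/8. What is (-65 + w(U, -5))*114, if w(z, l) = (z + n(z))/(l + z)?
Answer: -302556/41 ≈ -7379.4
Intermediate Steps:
U = -⅛ (U = -1*⅛ = -⅛ ≈ -0.12500)
n(O) = -1 + 2*O (n(O) = 2*O - 1 = -1 + 2*O)
w(z, l) = (-1 + 3*z)/(l + z) (w(z, l) = (z + (-1 + 2*z))/(l + z) = (-1 + 3*z)/(l + z))
(-65 + w(U, -5))*114 = (-65 + (-1 + 3*(-⅛))/(-5 - ⅛))*114 = (-65 + (-1 - 3/8)/(-41/8))*114 = (-65 - 8/41*(-11/8))*114 = (-65 + 11/41)*114 = -2654/41*114 = -302556/41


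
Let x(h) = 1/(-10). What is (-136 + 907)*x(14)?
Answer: -771/10 ≈ -77.100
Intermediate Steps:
x(h) = -⅒
(-136 + 907)*x(14) = (-136 + 907)*(-⅒) = 771*(-⅒) = -771/10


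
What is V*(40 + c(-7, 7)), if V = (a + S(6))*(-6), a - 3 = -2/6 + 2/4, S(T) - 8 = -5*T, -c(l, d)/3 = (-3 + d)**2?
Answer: -904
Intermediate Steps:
c(l, d) = -3*(-3 + d)**2
S(T) = 8 - 5*T
a = 19/6 (a = 3 + (-2/6 + 2/4) = 3 + (-2*1/6 + 2*(1/4)) = 3 + (-1/3 + 1/2) = 3 + 1/6 = 19/6 ≈ 3.1667)
V = 113 (V = (19/6 + (8 - 5*6))*(-6) = (19/6 + (8 - 30))*(-6) = (19/6 - 22)*(-6) = -113/6*(-6) = 113)
V*(40 + c(-7, 7)) = 113*(40 - 3*(-3 + 7)**2) = 113*(40 - 3*4**2) = 113*(40 - 3*16) = 113*(40 - 48) = 113*(-8) = -904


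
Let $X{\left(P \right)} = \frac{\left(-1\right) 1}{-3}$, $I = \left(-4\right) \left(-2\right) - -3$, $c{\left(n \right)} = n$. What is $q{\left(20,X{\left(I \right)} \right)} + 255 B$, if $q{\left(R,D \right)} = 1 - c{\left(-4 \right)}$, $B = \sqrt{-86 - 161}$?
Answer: $5 + 255 i \sqrt{247} \approx 5.0 + 4007.6 i$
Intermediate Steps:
$B = i \sqrt{247}$ ($B = \sqrt{-247} = i \sqrt{247} \approx 15.716 i$)
$I = 11$ ($I = 8 + 3 = 11$)
$X{\left(P \right)} = \frac{1}{3}$ ($X{\left(P \right)} = \left(-1\right) \left(- \frac{1}{3}\right) = \frac{1}{3}$)
$q{\left(R,D \right)} = 5$ ($q{\left(R,D \right)} = 1 - -4 = 1 + 4 = 5$)
$q{\left(20,X{\left(I \right)} \right)} + 255 B = 5 + 255 i \sqrt{247}$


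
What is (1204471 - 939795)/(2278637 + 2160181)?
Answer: 132338/2219409 ≈ 0.059628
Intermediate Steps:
(1204471 - 939795)/(2278637 + 2160181) = 264676/4438818 = 264676*(1/4438818) = 132338/2219409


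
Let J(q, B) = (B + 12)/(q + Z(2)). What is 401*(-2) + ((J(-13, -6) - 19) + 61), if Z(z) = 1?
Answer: -1521/2 ≈ -760.50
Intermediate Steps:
J(q, B) = (12 + B)/(1 + q) (J(q, B) = (B + 12)/(q + 1) = (12 + B)/(1 + q))
401*(-2) + ((J(-13, -6) - 19) + 61) = 401*(-2) + (((12 - 6)/(1 - 13) - 19) + 61) = -802 + ((6/(-12) - 19) + 61) = -802 + ((-1/12*6 - 19) + 61) = -802 + ((-½ - 19) + 61) = -802 + (-39/2 + 61) = -802 + 83/2 = -1521/2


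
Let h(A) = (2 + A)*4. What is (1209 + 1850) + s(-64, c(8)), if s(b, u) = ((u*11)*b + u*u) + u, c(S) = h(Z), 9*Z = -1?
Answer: -177833/81 ≈ -2195.5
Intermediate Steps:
Z = -⅑ (Z = (⅑)*(-1) = -⅑ ≈ -0.11111)
h(A) = 8 + 4*A
c(S) = 68/9 (c(S) = 8 + 4*(-⅑) = 8 - 4/9 = 68/9)
s(b, u) = u + u² + 11*b*u (s(b, u) = ((11*u)*b + u²) + u = (11*b*u + u²) + u = (u² + 11*b*u) + u = u + u² + 11*b*u)
(1209 + 1850) + s(-64, c(8)) = (1209 + 1850) + 68*(1 + 68/9 + 11*(-64))/9 = 3059 + 68*(1 + 68/9 - 704)/9 = 3059 + (68/9)*(-6259/9) = 3059 - 425612/81 = -177833/81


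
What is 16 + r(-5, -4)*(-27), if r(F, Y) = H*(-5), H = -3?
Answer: -389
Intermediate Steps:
r(F, Y) = 15 (r(F, Y) = -3*(-5) = 15)
16 + r(-5, -4)*(-27) = 16 + 15*(-27) = 16 - 405 = -389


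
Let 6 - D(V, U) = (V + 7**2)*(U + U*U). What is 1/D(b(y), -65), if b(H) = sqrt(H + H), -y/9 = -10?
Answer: -101917/19216645778 + 6240*sqrt(5)/9608322889 ≈ -3.8514e-6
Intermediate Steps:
y = 90 (y = -9*(-10) = 90)
b(H) = sqrt(2)*sqrt(H) (b(H) = sqrt(2*H) = sqrt(2)*sqrt(H))
D(V, U) = 6 - (49 + V)*(U + U**2) (D(V, U) = 6 - (V + 7**2)*(U + U*U) = 6 - (V + 49)*(U + U**2) = 6 - (49 + V)*(U + U**2))
1/D(b(y), -65) = 1/(6 - 49*(-65) - 49*(-65)**2 - 1*(-65)*sqrt(2)*sqrt(90) - 1*sqrt(2)*sqrt(90)*(-65)**2) = 1/(6 + 3185 - 49*4225 - 1*(-65)*sqrt(2)*(3*sqrt(10)) - 1*sqrt(2)*(3*sqrt(10))*4225) = 1/(6 + 3185 - 207025 - 1*(-65)*6*sqrt(5) - 1*6*sqrt(5)*4225) = 1/(6 + 3185 - 207025 + 390*sqrt(5) - 25350*sqrt(5)) = 1/(-203834 - 24960*sqrt(5))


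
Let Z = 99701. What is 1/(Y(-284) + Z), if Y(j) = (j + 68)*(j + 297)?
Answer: 1/96893 ≈ 1.0321e-5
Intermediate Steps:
Y(j) = (68 + j)*(297 + j)
1/(Y(-284) + Z) = 1/((20196 + (-284)² + 365*(-284)) + 99701) = 1/((20196 + 80656 - 103660) + 99701) = 1/(-2808 + 99701) = 1/96893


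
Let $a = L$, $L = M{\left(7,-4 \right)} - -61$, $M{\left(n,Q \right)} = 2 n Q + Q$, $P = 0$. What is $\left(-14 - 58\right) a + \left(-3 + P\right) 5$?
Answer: $-87$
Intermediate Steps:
$M{\left(n,Q \right)} = Q + 2 Q n$ ($M{\left(n,Q \right)} = 2 Q n + Q = Q + 2 Q n$)
$L = 1$ ($L = - 4 \left(1 + 2 \cdot 7\right) - -61 = - 4 \left(1 + 14\right) + 61 = \left(-4\right) 15 + 61 = -60 + 61 = 1$)
$a = 1$
$\left(-14 - 58\right) a + \left(-3 + P\right) 5 = \left(-14 - 58\right) 1 + \left(-3 + 0\right) 5 = \left(-72\right) 1 - 15 = -72 - 15 = -87$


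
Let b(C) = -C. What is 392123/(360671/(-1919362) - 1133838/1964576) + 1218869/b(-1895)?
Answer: -699603409957660558533/1366679287927385 ≈ -5.1190e+5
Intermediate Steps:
392123/(360671/(-1919362) - 1133838/1964576) + 1218869/b(-1895) = 392123/(360671/(-1919362) - 1133838/1964576) + 1218869/((-1*(-1895))) = 392123/(360671*(-1/1919362) - 1133838*1/1964576) + 1218869/1895 = 392123/(-360671/1919362 - 566919/982288) + 1218869*(1/1895) = 392123/(-721202790463/942683130128) + 1218869/1895 = 392123*(-942683130128/721202790463) + 1218869/1895 = -369647737035181744/721202790463 + 1218869/1895 = -699603409957660558533/1366679287927385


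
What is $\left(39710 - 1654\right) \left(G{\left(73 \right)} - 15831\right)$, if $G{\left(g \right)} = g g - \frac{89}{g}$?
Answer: $- \frac{29178867160}{73} \approx -3.9971 \cdot 10^{8}$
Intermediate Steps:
$G{\left(g \right)} = g^{2} - \frac{89}{g}$
$\left(39710 - 1654\right) \left(G{\left(73 \right)} - 15831\right) = \left(39710 - 1654\right) \left(\frac{-89 + 73^{3}}{73} - 15831\right) = 38056 \left(\frac{-89 + 389017}{73} - 15831\right) = 38056 \left(\frac{1}{73} \cdot 388928 - 15831\right) = 38056 \left(\frac{388928}{73} - 15831\right) = 38056 \left(- \frac{766735}{73}\right) = - \frac{29178867160}{73}$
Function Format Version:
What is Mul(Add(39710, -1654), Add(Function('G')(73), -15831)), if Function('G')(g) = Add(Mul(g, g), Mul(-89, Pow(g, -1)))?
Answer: Rational(-29178867160, 73) ≈ -3.9971e+8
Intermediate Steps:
Function('G')(g) = Add(Pow(g, 2), Mul(-89, Pow(g, -1)))
Mul(Add(39710, -1654), Add(Function('G')(73), -15831)) = Mul(Add(39710, -1654), Add(Mul(Pow(73, -1), Add(-89, Pow(73, 3))), -15831)) = Mul(38056, Add(Mul(Rational(1, 73), Add(-89, 389017)), -15831)) = Mul(38056, Add(Mul(Rational(1, 73), 388928), -15831)) = Mul(38056, Add(Rational(388928, 73), -15831)) = Mul(38056, Rational(-766735, 73)) = Rational(-29178867160, 73)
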